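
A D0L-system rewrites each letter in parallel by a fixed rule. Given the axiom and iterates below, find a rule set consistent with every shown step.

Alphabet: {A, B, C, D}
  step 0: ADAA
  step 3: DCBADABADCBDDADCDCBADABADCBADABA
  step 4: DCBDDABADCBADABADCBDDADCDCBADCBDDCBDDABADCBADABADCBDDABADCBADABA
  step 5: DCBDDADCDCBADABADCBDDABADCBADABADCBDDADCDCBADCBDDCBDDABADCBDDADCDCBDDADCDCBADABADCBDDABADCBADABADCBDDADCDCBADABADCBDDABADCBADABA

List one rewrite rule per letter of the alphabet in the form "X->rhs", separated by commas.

  step 4 ⇒ step 5: DCBDDABADCBADABADCBDDADCDCBADCBDDCBDDABADCBADABADCBDDABADCBADABA ⇒ DC·BD·DA·DC·DC·BA·DA·BA·DC·BD·DA·BA·DC·BA·DA·BA·DC·BD·DA·DC·DC·BA·DC·BD·DC·BD·DA·BA·DC·BD·DA·DC·DC·BD·DA·DC·DC·BA·DA·BA·DC·BD·DA·BA·DC·BA·DA·BA·DC·BD·DA·DC·DC·BA·DA·BA·DC·BD·DA·BA·DC·BA·DA·BA
    A ↦ BA
    B ↦ DA
    C ↦ BD
    D ↦ DC

A->BA, B->DA, C->BD, D->DC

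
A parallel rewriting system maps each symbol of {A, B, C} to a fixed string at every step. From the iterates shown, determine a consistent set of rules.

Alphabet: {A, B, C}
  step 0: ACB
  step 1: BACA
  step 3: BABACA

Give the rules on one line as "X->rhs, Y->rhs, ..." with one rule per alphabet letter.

  step 0 ⇒ step 1: ACB ⇒ B·AC·A
    A ↦ B
    B ↦ A
    C ↦ AC

A->B, B->A, C->AC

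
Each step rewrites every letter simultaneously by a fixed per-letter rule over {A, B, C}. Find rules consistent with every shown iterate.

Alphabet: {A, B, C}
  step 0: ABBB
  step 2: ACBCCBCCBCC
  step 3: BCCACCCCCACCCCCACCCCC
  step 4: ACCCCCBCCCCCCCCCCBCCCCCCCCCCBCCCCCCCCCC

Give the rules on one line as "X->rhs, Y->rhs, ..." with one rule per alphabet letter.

A->B, B->AC, C->CC

  step 3 ⇒ step 4: BCCACCCCCACCCCCACCCCC ⇒ AC·CC·CC·B·CC·CC·CC·CC·CC·B·CC·CC·CC·CC·CC·B·CC·CC·CC·CC·CC
    A ↦ B
    B ↦ AC
    C ↦ CC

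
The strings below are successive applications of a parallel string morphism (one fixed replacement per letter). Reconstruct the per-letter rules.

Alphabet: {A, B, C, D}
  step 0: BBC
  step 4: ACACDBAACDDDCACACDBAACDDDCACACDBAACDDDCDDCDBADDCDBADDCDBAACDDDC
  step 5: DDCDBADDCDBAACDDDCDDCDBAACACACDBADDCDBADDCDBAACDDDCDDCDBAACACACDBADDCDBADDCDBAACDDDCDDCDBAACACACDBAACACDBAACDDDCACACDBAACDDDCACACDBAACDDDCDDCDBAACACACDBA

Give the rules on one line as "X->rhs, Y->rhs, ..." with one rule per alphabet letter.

A->DDC, B->D, C->DBA, D->AC

  step 4 ⇒ step 5: ACACDBAACDDDCACACDBAACDDDCACACDBAACDDDCDDCDBADDCDBADDCDBAACDDDC ⇒ DDC·DBA·DDC·DBA·AC·D·DDC·DDC·DBA·AC·AC·AC·DBA·DDC·DBA·DDC·DBA·AC·D·DDC·DDC·DBA·AC·AC·AC·DBA·DDC·DBA·DDC·DBA·AC·D·DDC·DDC·DBA·AC·AC·AC·DBA·AC·AC·DBA·AC·D·DDC·AC·AC·DBA·AC·D·DDC·AC·AC·DBA·AC·D·DDC·DDC·DBA·AC·AC·AC·DBA
    A ↦ DDC
    B ↦ D
    C ↦ DBA
    D ↦ AC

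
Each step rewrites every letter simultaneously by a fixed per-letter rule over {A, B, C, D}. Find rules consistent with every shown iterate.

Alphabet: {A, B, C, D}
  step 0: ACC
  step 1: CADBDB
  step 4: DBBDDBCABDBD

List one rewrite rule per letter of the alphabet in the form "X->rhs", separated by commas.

  step 0 ⇒ step 1: ACC ⇒ CA·DB·DB
    A ↦ CA
    C ↦ DB
    B ↦ D  (constrained at step 1)
    D ↦ B  (constrained at step 1)

A->CA, B->D, C->DB, D->B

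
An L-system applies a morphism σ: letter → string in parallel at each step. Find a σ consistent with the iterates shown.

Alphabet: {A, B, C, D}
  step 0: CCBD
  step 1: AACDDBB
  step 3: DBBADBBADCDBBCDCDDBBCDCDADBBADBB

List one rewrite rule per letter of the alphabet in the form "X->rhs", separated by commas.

A->DC, B->CD, C->A, D->DBB

  step 0 ⇒ step 1: CCBD ⇒ A·A·CD·DBB
    B ↦ CD
    C ↦ A
    D ↦ DBB
    A ↦ DC  (constrained at step 1)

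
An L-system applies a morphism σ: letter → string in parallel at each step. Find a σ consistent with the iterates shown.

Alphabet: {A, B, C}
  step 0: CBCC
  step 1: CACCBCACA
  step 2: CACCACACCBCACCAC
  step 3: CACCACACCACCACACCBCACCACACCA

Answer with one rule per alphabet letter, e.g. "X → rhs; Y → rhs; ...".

A->C, B->CCB, C->CA

  step 2 ⇒ step 3: CACCACACCBCACCAC ⇒ CA·C·CA·CA·C·CA·C·CA·CA·CCB·CA·C·CA·CA·C·CA
    A ↦ C
    B ↦ CCB
    C ↦ CA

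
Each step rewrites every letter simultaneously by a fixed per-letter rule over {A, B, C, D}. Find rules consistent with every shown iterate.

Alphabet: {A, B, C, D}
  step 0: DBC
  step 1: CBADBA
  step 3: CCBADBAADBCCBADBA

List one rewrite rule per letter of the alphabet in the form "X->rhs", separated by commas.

A->C, B->DB, C->A, D->CBA

  step 0 ⇒ step 1: DBC ⇒ CBA·DB·A
    B ↦ DB
    C ↦ A
    D ↦ CBA
    A ↦ C  (constrained at step 1)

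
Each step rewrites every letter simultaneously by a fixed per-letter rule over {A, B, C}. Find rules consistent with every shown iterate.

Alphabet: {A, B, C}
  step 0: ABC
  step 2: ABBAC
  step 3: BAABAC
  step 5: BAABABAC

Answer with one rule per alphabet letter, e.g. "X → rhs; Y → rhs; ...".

A->B, B->A, C->AC

  step 2 ⇒ step 3: ABBAC ⇒ B·A·A·B·AC
    A ↦ B
    B ↦ A
    C ↦ AC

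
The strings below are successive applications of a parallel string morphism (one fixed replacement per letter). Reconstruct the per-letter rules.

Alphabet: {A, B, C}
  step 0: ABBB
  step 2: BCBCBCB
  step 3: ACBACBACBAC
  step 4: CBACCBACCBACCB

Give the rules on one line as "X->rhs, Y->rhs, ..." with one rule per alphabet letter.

A->C, B->AC, C->B

  step 3 ⇒ step 4: ACBACBACBAC ⇒ C·B·AC·C·B·AC·C·B·AC·C·B
    A ↦ C
    B ↦ AC
    C ↦ B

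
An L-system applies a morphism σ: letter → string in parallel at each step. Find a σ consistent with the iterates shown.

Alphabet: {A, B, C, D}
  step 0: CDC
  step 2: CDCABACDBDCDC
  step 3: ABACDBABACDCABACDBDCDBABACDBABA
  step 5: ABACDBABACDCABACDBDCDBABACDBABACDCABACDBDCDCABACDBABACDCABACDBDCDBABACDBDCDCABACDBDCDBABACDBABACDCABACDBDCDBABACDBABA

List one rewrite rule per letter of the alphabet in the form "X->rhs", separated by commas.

A->C, B->D, C->ABA, D->CDB

  step 2 ⇒ step 3: CDCABACDBDCDC ⇒ ABA·CDB·ABA·C·D·C·ABA·CDB·D·CDB·ABA·CDB·ABA
    A ↦ C
    B ↦ D
    C ↦ ABA
    D ↦ CDB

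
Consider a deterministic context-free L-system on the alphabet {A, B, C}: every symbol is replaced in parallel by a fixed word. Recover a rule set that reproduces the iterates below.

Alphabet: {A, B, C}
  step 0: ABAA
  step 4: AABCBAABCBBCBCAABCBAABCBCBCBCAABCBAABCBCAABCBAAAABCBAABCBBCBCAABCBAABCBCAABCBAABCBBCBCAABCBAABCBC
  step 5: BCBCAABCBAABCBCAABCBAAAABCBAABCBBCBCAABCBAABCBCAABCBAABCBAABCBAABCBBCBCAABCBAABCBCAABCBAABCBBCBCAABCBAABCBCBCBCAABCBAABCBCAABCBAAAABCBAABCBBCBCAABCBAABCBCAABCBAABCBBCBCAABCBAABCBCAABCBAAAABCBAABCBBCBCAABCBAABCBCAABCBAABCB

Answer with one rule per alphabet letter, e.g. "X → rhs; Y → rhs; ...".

A->BC, B->AA, C->BCB

  step 4 ⇒ step 5: AABCBAABCBBCBCAABCBAABCBCBCBCAABCBAABCBCAABCBAAAABCBAABCBBCBCAABCBAABCBCAABCBAABCBBCBCAABCBAABCBC ⇒ BC·BC·AA·BCB·AA·BC·BC·AA·BCB·AA·AA·BCB·AA·BCB·BC·BC·AA·BCB·AA·BC·BC·AA·BCB·AA·BCB·AA·BCB·AA·BCB·BC·BC·AA·BCB·AA·BC·BC·AA·BCB·AA·BCB·BC·BC·AA·BCB·AA·BC·BC·BC·BC·AA·BCB·AA·BC·BC·AA·BCB·AA·AA·BCB·AA·BCB·BC·BC·AA·BCB·AA·BC·BC·AA·BCB·AA·BCB·BC·BC·AA·BCB·AA·BC·BC·AA·BCB·AA·AA·BCB·AA·BCB·BC·BC·AA·BCB·AA·BC·BC·AA·BCB·AA·BCB
    A ↦ BC
    B ↦ AA
    C ↦ BCB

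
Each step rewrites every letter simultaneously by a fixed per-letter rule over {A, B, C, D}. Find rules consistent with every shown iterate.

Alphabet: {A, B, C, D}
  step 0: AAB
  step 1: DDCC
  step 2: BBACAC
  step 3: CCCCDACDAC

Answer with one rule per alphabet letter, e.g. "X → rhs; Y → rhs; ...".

  step 2 ⇒ step 3: BBACAC ⇒ CC·CC·D·AC·D·AC
    A ↦ D
    B ↦ CC
    C ↦ AC
  step 1 ⇒ step 2: DDCC ⇒ B·B·AC·AC
    D ↦ B

A->D, B->CC, C->AC, D->B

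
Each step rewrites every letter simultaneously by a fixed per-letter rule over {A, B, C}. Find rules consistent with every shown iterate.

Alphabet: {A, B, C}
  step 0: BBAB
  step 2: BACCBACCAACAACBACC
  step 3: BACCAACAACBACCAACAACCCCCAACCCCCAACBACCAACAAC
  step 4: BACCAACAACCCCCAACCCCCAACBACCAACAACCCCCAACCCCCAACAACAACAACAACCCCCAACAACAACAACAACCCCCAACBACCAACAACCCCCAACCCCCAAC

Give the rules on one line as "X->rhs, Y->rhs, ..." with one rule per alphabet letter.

A->CC, B->BA, C->AAC

  step 3 ⇒ step 4: BACCAACAACBACCAACAACCCCCAACCCCCAACBACCAACAAC ⇒ BA·CC·AAC·AAC·CC·CC·AAC·CC·CC·AAC·BA·CC·AAC·AAC·CC·CC·AAC·CC·CC·AAC·AAC·AAC·AAC·AAC·CC·CC·AAC·AAC·AAC·AAC·AAC·CC·CC·AAC·BA·CC·AAC·AAC·CC·CC·AAC·CC·CC·AAC
    A ↦ CC
    B ↦ BA
    C ↦ AAC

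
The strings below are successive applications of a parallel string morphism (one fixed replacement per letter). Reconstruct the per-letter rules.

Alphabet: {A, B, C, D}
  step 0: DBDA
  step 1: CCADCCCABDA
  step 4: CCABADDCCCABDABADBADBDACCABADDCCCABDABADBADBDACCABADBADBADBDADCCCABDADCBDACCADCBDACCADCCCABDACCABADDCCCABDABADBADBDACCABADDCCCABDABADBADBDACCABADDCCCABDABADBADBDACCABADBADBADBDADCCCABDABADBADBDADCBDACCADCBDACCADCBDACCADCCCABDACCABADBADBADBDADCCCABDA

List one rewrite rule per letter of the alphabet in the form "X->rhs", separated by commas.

  step 0 ⇒ step 1: DBDA ⇒ CCA·DC·CCA·BDA
    A ↦ BDA
    B ↦ DC
    D ↦ CCA
    C ↦ BAD  (constrained at step 1)

A->BDA, B->DC, C->BAD, D->CCA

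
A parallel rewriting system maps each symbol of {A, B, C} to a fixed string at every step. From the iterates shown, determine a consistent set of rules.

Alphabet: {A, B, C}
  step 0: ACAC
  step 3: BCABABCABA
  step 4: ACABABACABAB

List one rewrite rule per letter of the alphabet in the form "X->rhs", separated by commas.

  step 3 ⇒ step 4: BCABABCABA ⇒ A·CA·B·A·B·A·CA·B·A·B
    A ↦ B
    B ↦ A
    C ↦ CA

A->B, B->A, C->CA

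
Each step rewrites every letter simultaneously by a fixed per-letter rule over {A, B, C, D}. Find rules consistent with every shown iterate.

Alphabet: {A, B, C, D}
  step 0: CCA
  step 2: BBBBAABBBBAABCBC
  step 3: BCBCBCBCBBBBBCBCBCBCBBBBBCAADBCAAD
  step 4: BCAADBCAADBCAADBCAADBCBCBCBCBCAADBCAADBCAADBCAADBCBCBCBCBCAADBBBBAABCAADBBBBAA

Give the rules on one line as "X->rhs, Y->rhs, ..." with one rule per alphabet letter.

  step 3 ⇒ step 4: BCBCBCBCBBBBBCBCBCBCBBBBBCAADBCAAD ⇒ BC·AAD·BC·AAD·BC·AAD·BC·AAD·BC·BC·BC·BC·BC·AAD·BC·AAD·BC·AAD·BC·AAD·BC·BC·BC·BC·BC·AAD·BB·BB·AA·BC·AAD·BB·BB·AA
    A ↦ BB
    B ↦ BC
    C ↦ AAD
    D ↦ AA

A->BB, B->BC, C->AAD, D->AA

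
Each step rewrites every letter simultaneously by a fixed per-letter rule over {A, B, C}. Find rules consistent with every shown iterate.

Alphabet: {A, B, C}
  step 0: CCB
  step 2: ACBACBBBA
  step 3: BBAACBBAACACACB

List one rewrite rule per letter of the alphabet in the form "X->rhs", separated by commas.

A->B, B->AC, C->BA

  step 2 ⇒ step 3: ACBACBBBA ⇒ B·BA·AC·B·BA·AC·AC·AC·B
    A ↦ B
    B ↦ AC
    C ↦ BA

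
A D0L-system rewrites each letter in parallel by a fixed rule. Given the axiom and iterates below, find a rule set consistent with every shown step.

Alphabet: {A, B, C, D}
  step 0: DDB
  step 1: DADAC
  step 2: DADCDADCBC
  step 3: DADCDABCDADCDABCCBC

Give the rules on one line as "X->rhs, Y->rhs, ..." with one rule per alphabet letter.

  step 2 ⇒ step 3: DADCDADCBC ⇒ DA·DC·DA·BC·DA·DC·DA·BC·C·BC
    A ↦ DC
    B ↦ C
    C ↦ BC
    D ↦ DA

A->DC, B->C, C->BC, D->DA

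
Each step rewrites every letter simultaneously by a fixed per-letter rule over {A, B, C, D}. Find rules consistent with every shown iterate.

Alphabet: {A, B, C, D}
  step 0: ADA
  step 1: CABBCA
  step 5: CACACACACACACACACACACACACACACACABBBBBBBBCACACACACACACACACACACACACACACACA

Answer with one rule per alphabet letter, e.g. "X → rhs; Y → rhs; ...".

  step 0 ⇒ step 1: ADA ⇒ CA·BB·CA
    A ↦ CA
    D ↦ BB
    B ↦ D  (constrained at step 1)
    C ↦ CA  (constrained at step 1)

A->CA, B->D, C->CA, D->BB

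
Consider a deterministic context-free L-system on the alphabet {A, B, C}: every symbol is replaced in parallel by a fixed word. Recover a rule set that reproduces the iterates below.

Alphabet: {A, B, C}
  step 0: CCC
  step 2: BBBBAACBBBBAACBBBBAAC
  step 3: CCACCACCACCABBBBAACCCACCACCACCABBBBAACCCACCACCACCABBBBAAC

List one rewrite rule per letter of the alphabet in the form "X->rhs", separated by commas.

A->BB, B->CCA, C->AAC

  step 2 ⇒ step 3: BBBBAACBBBBAACBBBBAAC ⇒ CCA·CCA·CCA·CCA·BB·BB·AAC·CCA·CCA·CCA·CCA·BB·BB·AAC·CCA·CCA·CCA·CCA·BB·BB·AAC
    A ↦ BB
    B ↦ CCA
    C ↦ AAC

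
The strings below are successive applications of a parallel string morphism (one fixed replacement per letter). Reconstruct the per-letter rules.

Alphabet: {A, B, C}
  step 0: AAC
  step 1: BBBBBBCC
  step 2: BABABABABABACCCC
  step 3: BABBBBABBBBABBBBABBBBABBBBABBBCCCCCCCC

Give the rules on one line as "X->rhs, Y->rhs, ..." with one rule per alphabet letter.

A->BBB, B->BA, C->CC

  step 2 ⇒ step 3: BABABABABABACCCC ⇒ BA·BBB·BA·BBB·BA·BBB·BA·BBB·BA·BBB·BA·BBB·CC·CC·CC·CC
    A ↦ BBB
    B ↦ BA
    C ↦ CC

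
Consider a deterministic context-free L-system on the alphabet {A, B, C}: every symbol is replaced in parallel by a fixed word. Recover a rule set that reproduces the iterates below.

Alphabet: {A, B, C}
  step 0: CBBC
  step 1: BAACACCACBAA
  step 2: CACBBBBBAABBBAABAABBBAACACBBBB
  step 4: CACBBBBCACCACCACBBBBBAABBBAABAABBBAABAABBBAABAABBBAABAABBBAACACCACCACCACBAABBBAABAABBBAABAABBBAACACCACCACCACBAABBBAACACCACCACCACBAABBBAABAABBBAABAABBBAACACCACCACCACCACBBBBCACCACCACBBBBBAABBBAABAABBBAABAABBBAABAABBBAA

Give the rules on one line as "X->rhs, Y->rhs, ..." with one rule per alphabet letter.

A->BB, B->CAC, C->BAA

  step 1 ⇒ step 2: BAACACCACBAA ⇒ CAC·BB·BB·BAA·BB·BAA·BAA·BB·BAA·CAC·BB·BB
    A ↦ BB
    B ↦ CAC
    C ↦ BAA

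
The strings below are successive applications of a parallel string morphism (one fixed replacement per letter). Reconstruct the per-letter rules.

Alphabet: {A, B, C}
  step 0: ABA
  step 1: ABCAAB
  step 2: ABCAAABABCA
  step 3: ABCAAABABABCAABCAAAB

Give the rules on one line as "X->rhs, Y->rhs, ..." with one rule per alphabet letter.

A->AB, B->CA, C->A

  step 2 ⇒ step 3: ABCAAABABCA ⇒ AB·CA·A·AB·AB·AB·CA·AB·CA·A·AB
    A ↦ AB
    B ↦ CA
    C ↦ A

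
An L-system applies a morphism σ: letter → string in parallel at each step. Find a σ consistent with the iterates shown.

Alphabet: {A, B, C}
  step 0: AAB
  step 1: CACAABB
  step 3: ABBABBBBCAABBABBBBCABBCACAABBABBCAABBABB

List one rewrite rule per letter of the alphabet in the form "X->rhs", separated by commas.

  step 0 ⇒ step 1: AAB ⇒ CA·CA·ABB
    A ↦ CA
    B ↦ ABB
    C ↦ BB  (constrained at step 1)

A->CA, B->ABB, C->BB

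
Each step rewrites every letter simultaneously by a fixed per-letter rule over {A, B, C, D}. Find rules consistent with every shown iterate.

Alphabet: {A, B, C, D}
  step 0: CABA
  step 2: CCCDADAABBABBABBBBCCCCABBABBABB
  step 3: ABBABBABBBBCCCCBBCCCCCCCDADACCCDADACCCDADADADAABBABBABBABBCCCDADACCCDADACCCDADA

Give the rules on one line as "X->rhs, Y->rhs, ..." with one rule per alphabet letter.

  step 2 ⇒ step 3: CCCDADAABBABBABBBBCCCCABBABBABB ⇒ ABB·ABB·ABB·BBC·CCC·BBC·CCC·CCC·DA·DA·CCC·DA·DA·CCC·DA·DA·DA·DA·ABB·ABB·ABB·ABB·CCC·DA·DA·CCC·DA·DA·CCC·DA·DA
    A ↦ CCC
    B ↦ DA
    C ↦ ABB
    D ↦ BBC

A->CCC, B->DA, C->ABB, D->BBC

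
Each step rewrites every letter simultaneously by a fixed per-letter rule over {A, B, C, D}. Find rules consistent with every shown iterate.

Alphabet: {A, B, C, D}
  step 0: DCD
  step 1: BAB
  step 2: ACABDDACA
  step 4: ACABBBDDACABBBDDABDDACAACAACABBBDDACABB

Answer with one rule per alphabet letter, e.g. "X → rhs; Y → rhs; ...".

  step 1 ⇒ step 2: BAB ⇒ ACA·BDD·ACA
    A ↦ BDD
    B ↦ ACA
  step 0 ⇒ step 1: DCD ⇒ B·A·B
    C ↦ A
  step 0 ⇒ step 1: DCD ⇒ B·A·B
    D ↦ B

A->BDD, B->ACA, C->A, D->B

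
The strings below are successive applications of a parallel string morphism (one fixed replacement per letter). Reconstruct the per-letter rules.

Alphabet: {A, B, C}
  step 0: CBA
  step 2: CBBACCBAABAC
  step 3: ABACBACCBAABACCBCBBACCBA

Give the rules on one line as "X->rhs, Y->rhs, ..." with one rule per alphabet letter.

  step 2 ⇒ step 3: CBBACCBAABAC ⇒ A·BAC·BAC·CB·A·A·BAC·CB·CB·BAC·CB·A
    A ↦ CB
    B ↦ BAC
    C ↦ A

A->CB, B->BAC, C->A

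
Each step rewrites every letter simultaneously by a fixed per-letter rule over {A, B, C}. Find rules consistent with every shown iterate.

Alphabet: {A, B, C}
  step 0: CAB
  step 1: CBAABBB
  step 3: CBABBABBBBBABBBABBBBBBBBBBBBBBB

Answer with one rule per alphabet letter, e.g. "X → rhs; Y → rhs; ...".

A->AB, B->BB, C->CBA

  step 0 ⇒ step 1: CAB ⇒ CBA·AB·BB
    A ↦ AB
    B ↦ BB
    C ↦ CBA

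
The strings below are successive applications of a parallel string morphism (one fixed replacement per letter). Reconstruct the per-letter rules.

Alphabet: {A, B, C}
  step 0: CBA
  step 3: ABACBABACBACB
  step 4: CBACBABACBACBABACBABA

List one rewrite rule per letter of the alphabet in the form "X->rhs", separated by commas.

A->CB, B->A, C->AB

  step 3 ⇒ step 4: ABACBABACBACB ⇒ CB·A·CB·AB·A·CB·A·CB·AB·A·CB·AB·A
    A ↦ CB
    B ↦ A
    C ↦ AB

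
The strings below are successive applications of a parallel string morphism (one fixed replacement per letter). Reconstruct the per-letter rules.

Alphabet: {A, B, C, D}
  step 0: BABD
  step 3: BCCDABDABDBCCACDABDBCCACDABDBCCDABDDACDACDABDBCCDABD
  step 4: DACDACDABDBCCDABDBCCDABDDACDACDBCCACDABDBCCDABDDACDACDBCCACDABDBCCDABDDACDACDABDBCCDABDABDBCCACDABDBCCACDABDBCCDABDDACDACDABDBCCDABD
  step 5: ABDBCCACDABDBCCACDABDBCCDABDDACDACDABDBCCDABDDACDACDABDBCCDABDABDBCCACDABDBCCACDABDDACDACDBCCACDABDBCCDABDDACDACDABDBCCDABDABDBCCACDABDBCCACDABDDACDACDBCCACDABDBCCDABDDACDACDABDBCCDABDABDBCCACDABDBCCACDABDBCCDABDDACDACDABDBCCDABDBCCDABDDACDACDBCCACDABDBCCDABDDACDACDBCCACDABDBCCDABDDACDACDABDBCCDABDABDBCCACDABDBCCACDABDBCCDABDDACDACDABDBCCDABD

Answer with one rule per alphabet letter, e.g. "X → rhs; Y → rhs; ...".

A->BCC, B->D, C->ACD, D->ABD

  step 4 ⇒ step 5: DACDACDABDBCCDABDBCCDABDDACDACDBCCACDABDBCCDABDDACDACDBCCACDABDBCCDABDDACDACDABDBCCDABDABDBCCACDABDBCCACDABDBCCDABDDACDACDABDBCCDABD ⇒ ABD·BCC·ACD·ABD·BCC·ACD·ABD·BCC·D·ABD·D·ACD·ACD·ABD·BCC·D·ABD·D·ACD·ACD·ABD·BCC·D·ABD·ABD·BCC·ACD·ABD·BCC·ACD·ABD·D·ACD·ACD·BCC·ACD·ABD·BCC·D·ABD·D·ACD·ACD·ABD·BCC·D·ABD·ABD·BCC·ACD·ABD·BCC·ACD·ABD·D·ACD·ACD·BCC·ACD·ABD·BCC·D·ABD·D·ACD·ACD·ABD·BCC·D·ABD·ABD·BCC·ACD·ABD·BCC·ACD·ABD·BCC·D·ABD·D·ACD·ACD·ABD·BCC·D·ABD·BCC·D·ABD·D·ACD·ACD·BCC·ACD·ABD·BCC·D·ABD·D·ACD·ACD·BCC·ACD·ABD·BCC·D·ABD·D·ACD·ACD·ABD·BCC·D·ABD·ABD·BCC·ACD·ABD·BCC·ACD·ABD·BCC·D·ABD·D·ACD·ACD·ABD·BCC·D·ABD
    A ↦ BCC
    B ↦ D
    C ↦ ACD
    D ↦ ABD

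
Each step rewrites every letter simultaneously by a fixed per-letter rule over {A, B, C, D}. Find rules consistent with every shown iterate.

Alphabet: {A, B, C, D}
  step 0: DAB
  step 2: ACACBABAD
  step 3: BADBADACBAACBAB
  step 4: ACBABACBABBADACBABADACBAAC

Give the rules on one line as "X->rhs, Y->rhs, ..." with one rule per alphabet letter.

  step 3 ⇒ step 4: BADBADACBAACBAB ⇒ AC·BA·B·AC·BA·B·BA·D·AC·BA·BA·D·AC·BA·AC
    A ↦ BA
    B ↦ AC
    C ↦ D
    D ↦ B

A->BA, B->AC, C->D, D->B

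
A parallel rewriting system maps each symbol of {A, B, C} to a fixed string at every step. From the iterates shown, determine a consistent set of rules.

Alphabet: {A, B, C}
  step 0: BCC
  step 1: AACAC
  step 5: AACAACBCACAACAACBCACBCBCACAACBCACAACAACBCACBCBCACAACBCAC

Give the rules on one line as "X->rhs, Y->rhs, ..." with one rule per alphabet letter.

  step 0 ⇒ step 1: BCC ⇒ A·AC·AC
    B ↦ A
    C ↦ AC
    A ↦ BC  (constrained at step 1)

A->BC, B->A, C->AC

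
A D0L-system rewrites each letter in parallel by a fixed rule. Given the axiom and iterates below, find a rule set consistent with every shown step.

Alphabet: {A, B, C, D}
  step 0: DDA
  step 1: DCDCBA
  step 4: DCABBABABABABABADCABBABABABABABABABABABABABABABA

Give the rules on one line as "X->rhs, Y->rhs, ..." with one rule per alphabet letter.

A->BA, B->BA, C->AB, D->DC

  step 0 ⇒ step 1: DDA ⇒ DC·DC·BA
    A ↦ BA
    D ↦ DC
    B ↦ BA  (constrained at step 1)
    C ↦ AB  (constrained at step 1)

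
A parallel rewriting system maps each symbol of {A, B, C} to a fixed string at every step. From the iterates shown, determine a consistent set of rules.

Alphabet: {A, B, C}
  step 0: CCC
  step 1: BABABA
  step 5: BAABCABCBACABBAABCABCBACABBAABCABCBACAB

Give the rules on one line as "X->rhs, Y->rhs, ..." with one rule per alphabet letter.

A->AB, B->C, C->BA

  step 0 ⇒ step 1: CCC ⇒ BA·BA·BA
    C ↦ BA
    A ↦ AB  (constrained at step 1)
    B ↦ C  (constrained at step 1)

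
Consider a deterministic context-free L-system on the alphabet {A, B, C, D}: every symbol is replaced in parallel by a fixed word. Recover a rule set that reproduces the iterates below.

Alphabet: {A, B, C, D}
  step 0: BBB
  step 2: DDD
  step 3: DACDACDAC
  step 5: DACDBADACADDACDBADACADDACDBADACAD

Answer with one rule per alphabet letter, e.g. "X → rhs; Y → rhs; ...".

  step 2 ⇒ step 3: DDD ⇒ DAC·DAC·DAC
    D ↦ DAC
    A ↦ D  (constrained at step 3)
    B ↦ A  (constrained at step 0)
    C ↦ BA  (constrained at step 3)

A->D, B->A, C->BA, D->DAC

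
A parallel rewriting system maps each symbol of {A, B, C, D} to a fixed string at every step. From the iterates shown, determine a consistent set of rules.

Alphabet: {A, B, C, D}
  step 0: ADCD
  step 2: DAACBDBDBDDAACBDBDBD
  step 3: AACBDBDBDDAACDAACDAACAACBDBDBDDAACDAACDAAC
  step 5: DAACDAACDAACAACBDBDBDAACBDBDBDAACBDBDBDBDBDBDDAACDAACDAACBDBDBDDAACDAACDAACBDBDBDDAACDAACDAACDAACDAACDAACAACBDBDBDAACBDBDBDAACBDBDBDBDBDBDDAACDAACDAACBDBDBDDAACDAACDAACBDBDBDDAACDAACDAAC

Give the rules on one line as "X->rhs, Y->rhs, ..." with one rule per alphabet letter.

A->BD, B->D, C->BD, D->AAC

  step 2 ⇒ step 3: DAACBDBDBDDAACBDBDBD ⇒ AAC·BD·BD·BD·D·AAC·D·AAC·D·AAC·AAC·BD·BD·BD·D·AAC·D·AAC·D·AAC
    A ↦ BD
    B ↦ D
    C ↦ BD
    D ↦ AAC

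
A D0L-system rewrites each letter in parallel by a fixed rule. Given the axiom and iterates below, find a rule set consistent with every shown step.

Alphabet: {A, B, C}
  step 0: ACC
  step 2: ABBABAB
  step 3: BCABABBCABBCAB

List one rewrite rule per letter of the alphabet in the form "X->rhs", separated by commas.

  step 2 ⇒ step 3: ABBABAB ⇒ BC·AB·AB·BC·AB·BC·AB
    A ↦ BC
    B ↦ AB
    C ↦ B  (constrained at step 0)

A->BC, B->AB, C->B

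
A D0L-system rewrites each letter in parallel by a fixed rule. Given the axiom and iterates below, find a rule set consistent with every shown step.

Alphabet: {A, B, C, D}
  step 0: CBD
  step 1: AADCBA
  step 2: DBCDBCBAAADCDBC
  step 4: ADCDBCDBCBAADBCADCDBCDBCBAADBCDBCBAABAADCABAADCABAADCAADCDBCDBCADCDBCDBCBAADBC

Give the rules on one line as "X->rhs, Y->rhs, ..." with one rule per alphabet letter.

  step 1 ⇒ step 2: AADCBA ⇒ DBC·DBC·BA·A·ADC·DBC
    A ↦ DBC
    B ↦ ADC
    C ↦ A
    D ↦ BA

A->DBC, B->ADC, C->A, D->BA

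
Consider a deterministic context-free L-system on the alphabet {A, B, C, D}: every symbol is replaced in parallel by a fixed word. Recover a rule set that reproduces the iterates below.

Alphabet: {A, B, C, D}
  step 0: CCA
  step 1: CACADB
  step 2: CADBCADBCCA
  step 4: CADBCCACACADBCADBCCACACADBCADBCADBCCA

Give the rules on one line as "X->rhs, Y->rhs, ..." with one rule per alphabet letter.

  step 1 ⇒ step 2: CACADB ⇒ CA·DB·CA·DB·CC·A
    A ↦ DB
    B ↦ A
    C ↦ CA
    D ↦ CC

A->DB, B->A, C->CA, D->CC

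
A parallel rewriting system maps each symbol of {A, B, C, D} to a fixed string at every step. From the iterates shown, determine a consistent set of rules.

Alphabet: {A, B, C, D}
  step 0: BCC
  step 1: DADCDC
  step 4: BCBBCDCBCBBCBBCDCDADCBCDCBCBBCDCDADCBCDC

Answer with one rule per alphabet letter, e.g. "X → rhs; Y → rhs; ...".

A->B, B->DA, C->DC, D->BC

  step 0 ⇒ step 1: BCC ⇒ DA·DC·DC
    B ↦ DA
    C ↦ DC
    A ↦ B  (constrained at step 1)
    D ↦ BC  (constrained at step 1)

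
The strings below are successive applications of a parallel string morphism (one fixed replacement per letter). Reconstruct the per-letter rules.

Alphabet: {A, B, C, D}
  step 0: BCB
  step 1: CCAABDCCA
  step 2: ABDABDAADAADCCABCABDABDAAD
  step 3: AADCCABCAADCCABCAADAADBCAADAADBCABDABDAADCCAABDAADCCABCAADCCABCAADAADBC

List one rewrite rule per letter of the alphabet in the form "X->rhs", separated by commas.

A->AAD, B->CCA, C->ABD, D->BC

  step 2 ⇒ step 3: ABDABDAADAADCCABCABDABDAAD ⇒ AAD·CCA·BC·AAD·CCA·BC·AAD·AAD·BC·AAD·AAD·BC·ABD·ABD·AAD·CCA·ABD·AAD·CCA·BC·AAD·CCA·BC·AAD·AAD·BC
    A ↦ AAD
    B ↦ CCA
    C ↦ ABD
    D ↦ BC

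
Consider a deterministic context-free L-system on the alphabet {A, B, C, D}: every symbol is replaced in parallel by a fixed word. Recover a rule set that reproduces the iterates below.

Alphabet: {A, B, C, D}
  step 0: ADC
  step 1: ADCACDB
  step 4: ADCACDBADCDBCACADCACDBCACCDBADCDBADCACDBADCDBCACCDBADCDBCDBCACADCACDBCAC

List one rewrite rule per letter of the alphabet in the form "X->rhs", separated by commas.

  step 0 ⇒ step 1: ADC ⇒ AD·CA·CDB
    A ↦ AD
    C ↦ CDB
    D ↦ CA
    B ↦ C  (constrained at step 1)

A->AD, B->C, C->CDB, D->CA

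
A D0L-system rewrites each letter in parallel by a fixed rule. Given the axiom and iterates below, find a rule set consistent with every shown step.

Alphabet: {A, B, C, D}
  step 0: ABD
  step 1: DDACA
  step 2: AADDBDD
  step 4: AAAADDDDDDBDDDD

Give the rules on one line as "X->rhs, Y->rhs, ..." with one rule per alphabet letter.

A->DD, B->AC, C->B, D->A

  step 1 ⇒ step 2: DDACA ⇒ A·A·DD·B·DD
    A ↦ DD
    C ↦ B
    D ↦ A
  step 0 ⇒ step 1: ABD ⇒ DD·AC·A
    B ↦ AC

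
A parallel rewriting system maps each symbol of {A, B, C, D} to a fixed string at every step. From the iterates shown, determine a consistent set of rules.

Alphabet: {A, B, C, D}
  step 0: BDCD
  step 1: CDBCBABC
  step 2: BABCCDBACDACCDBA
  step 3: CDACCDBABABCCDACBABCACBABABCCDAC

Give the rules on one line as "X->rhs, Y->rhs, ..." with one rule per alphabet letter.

  step 2 ⇒ step 3: BABCCDBACDACCDBA ⇒ CD·AC·CD·BA·BA·BC·CD·AC·BA·BC·AC·BA·BA·BC·CD·AC
    A ↦ AC
    B ↦ CD
    C ↦ BA
    D ↦ BC

A->AC, B->CD, C->BA, D->BC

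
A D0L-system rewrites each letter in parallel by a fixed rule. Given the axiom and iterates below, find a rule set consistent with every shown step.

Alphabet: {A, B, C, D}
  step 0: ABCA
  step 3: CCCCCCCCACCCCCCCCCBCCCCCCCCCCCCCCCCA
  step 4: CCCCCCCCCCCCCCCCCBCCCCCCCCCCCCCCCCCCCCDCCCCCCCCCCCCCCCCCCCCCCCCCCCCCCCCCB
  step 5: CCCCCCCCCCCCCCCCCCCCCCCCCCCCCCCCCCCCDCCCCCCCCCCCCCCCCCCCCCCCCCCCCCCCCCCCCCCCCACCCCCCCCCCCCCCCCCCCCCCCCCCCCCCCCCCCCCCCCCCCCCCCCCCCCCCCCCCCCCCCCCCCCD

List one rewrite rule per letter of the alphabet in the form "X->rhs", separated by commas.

  step 4 ⇒ step 5: CCCCCCCCCCCCCCCCCBCCCCCCCCCCCCCCCCCCCCDCCCCCCCCCCCCCCCCCCCCCCCCCCCCCCCCCB ⇒ CC·CC·CC·CC·CC·CC·CC·CC·CC·CC·CC·CC·CC·CC·CC·CC·CC·CCD·CC·CC·CC·CC·CC·CC·CC·CC·CC·CC·CC·CC·CC·CC·CC·CC·CC·CC·CC·CC·A·CC·CC·CC·CC·CC·CC·CC·CC·CC·CC·CC·CC·CC·CC·CC·CC·CC·CC·CC·CC·CC·CC·CC·CC·CC·CC·CC·CC·CC·CC·CC·CC·CC·CCD
    B ↦ CCD
    C ↦ CC
    D ↦ A
  step 3 ⇒ step 4: CCCCCCCCACCCCCCCCCBCCCCCCCCCCCCCCCCA ⇒ CC·CC·CC·CC·CC·CC·CC·CC·CB·CC·CC·CC·CC·CC·CC·CC·CC·CC·CCD·CC·CC·CC·CC·CC·CC·CC·CC·CC·CC·CC·CC·CC·CC·CC·CC·CB
    A ↦ CB

A->CB, B->CCD, C->CC, D->A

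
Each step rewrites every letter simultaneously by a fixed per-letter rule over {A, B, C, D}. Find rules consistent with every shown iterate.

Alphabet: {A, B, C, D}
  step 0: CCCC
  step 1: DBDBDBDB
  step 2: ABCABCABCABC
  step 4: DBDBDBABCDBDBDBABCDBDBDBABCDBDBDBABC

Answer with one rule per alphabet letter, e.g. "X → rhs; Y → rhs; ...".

A->CC, B->C, C->DB, D->AB

  step 1 ⇒ step 2: DBDBDBDB ⇒ AB·C·AB·C·AB·C·AB·C
    B ↦ C
    D ↦ AB
    A ↦ CC  (constrained at step 2)
  step 0 ⇒ step 1: CCCC ⇒ DB·DB·DB·DB
    C ↦ DB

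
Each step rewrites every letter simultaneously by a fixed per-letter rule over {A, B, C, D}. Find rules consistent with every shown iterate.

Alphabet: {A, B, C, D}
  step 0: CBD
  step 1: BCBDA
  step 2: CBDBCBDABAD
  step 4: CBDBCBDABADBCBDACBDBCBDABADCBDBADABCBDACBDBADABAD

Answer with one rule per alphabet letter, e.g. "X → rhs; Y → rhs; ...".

  step 1 ⇒ step 2: BCBDA ⇒ CBD·B·CBD·A·BAD
    A ↦ BAD
    B ↦ CBD
    C ↦ B
    D ↦ A

A->BAD, B->CBD, C->B, D->A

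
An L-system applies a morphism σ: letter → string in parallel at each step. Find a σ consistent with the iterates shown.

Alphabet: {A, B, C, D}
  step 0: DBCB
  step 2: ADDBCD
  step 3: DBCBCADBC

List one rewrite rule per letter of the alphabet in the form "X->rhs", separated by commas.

  step 2 ⇒ step 3: ADDBCD ⇒ D·BC·BC·A·D·BC
    A ↦ D
    B ↦ A
    C ↦ D
    D ↦ BC

A->D, B->A, C->D, D->BC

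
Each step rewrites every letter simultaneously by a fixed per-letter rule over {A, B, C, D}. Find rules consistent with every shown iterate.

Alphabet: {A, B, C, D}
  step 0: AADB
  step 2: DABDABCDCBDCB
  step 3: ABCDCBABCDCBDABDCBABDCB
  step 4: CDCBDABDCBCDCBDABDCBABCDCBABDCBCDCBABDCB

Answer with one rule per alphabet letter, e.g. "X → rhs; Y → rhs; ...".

A->CD, B->CB, C->D, D->AB

  step 3 ⇒ step 4: ABCDCBABCDCBDABDCBABDCB ⇒ CD·CB·D·AB·D·CB·CD·CB·D·AB·D·CB·AB·CD·CB·AB·D·CB·CD·CB·AB·D·CB
    A ↦ CD
    B ↦ CB
    C ↦ D
    D ↦ AB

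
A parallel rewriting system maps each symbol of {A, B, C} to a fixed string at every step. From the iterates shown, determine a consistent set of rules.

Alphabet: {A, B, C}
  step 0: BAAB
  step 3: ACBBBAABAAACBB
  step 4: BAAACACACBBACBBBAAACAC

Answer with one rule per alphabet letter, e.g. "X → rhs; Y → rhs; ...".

A->B, B->AC, C->AA

  step 3 ⇒ step 4: ACBBBAABAAACBB ⇒ B·AA·AC·AC·AC·B·B·AC·B·B·B·AA·AC·AC
    A ↦ B
    B ↦ AC
    C ↦ AA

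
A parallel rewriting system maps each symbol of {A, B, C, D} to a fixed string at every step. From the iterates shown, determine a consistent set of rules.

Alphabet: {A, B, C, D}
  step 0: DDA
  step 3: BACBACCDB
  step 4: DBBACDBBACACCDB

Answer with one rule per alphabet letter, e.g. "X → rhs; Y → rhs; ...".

A->B, B->DB, C->AC, D->C

  step 3 ⇒ step 4: BACBACCDB ⇒ DB·B·AC·DB·B·AC·AC·C·DB
    A ↦ B
    B ↦ DB
    C ↦ AC
    D ↦ C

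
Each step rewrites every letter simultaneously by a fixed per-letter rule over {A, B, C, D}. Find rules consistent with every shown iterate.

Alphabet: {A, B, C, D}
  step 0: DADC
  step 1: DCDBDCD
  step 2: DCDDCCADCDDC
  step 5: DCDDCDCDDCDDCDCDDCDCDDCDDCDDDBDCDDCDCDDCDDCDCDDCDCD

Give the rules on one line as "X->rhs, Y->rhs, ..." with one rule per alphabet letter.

A->DB, B->CA, C->D, D->DC

  step 1 ⇒ step 2: DCDBDCD ⇒ DC·D·DC·CA·DC·D·DC
    B ↦ CA
    C ↦ D
    D ↦ DC
  step 0 ⇒ step 1: DADC ⇒ DC·DB·DC·D
    A ↦ DB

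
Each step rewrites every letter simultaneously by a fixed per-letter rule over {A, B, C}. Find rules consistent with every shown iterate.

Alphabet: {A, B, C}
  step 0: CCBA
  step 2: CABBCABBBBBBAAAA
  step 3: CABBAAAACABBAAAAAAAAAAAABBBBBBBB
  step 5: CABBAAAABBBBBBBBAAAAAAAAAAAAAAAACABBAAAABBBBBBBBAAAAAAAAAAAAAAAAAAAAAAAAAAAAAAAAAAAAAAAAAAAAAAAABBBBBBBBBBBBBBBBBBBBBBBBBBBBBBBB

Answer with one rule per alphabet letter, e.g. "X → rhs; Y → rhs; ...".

  step 2 ⇒ step 3: CABBCABBBBBBAAAA ⇒ CA·BB·AA·AA·CA·BB·AA·AA·AA·AA·AA·AA·BB·BB·BB·BB
    A ↦ BB
    B ↦ AA
    C ↦ CA

A->BB, B->AA, C->CA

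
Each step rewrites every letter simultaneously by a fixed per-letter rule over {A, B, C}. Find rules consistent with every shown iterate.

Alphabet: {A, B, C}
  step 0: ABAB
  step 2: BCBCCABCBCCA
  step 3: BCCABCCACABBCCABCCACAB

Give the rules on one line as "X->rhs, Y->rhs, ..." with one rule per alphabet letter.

A->B, B->BC, C->CA

  step 2 ⇒ step 3: BCBCCABCBCCA ⇒ BC·CA·BC·CA·CA·B·BC·CA·BC·CA·CA·B
    A ↦ B
    B ↦ BC
    C ↦ CA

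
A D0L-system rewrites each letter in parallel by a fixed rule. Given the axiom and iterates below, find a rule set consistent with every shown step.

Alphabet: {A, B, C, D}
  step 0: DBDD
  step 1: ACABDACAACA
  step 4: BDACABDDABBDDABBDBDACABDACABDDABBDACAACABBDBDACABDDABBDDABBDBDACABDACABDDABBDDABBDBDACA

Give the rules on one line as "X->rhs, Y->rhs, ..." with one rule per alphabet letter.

  step 0 ⇒ step 1: DBDD ⇒ ACA·BD·ACA·ACA
    B ↦ BD
    D ↦ ACA
    A ↦ B  (constrained at step 1)
    C ↦ DDA  (constrained at step 1)

A->B, B->BD, C->DDA, D->ACA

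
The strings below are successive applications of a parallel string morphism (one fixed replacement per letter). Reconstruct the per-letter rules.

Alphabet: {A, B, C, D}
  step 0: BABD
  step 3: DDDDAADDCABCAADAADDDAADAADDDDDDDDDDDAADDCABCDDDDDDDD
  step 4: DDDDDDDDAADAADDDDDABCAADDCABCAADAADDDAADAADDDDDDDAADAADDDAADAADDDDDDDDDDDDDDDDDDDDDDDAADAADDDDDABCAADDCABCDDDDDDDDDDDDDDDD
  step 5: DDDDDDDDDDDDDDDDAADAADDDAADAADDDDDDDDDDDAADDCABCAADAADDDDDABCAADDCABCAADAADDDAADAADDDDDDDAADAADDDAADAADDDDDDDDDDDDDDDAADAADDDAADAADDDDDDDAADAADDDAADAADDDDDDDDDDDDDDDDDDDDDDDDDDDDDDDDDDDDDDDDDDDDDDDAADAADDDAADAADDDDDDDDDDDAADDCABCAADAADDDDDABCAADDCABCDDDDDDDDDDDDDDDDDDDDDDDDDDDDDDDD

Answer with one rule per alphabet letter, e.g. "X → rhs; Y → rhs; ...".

A->AAD, B->DC, C->ABC, D->DD

  step 4 ⇒ step 5: DDDDDDDDAADAADDDDDABCAADDCABCAADAADDDAADAADDDDDDDAADAADDDAADAADDDDDDDDDDDDDDDDDDDDDDDAADAADDDDDABCAADDCABCDDDDDDDDDDDDDDDD ⇒ DD·DD·DD·DD·DD·DD·DD·DD·AAD·AAD·DD·AAD·AAD·DD·DD·DD·DD·DD·AAD·DC·ABC·AAD·AAD·DD·DD·ABC·AAD·DC·ABC·AAD·AAD·DD·AAD·AAD·DD·DD·DD·AAD·AAD·DD·AAD·AAD·DD·DD·DD·DD·DD·DD·DD·AAD·AAD·DD·AAD·AAD·DD·DD·DD·AAD·AAD·DD·AAD·AAD·DD·DD·DD·DD·DD·DD·DD·DD·DD·DD·DD·DD·DD·DD·DD·DD·DD·DD·DD·DD·DD·DD·DD·AAD·AAD·DD·AAD·AAD·DD·DD·DD·DD·DD·AAD·DC·ABC·AAD·AAD·DD·DD·ABC·AAD·DC·ABC·DD·DD·DD·DD·DD·DD·DD·DD·DD·DD·DD·DD·DD·DD·DD·DD
    A ↦ AAD
    B ↦ DC
    C ↦ ABC
    D ↦ DD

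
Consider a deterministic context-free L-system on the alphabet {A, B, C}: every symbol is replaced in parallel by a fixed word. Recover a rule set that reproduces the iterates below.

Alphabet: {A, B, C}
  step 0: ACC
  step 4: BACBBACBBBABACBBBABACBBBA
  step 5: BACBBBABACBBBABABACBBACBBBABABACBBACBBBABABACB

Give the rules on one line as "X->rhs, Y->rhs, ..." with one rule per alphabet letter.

A->CB, B->BA, C->B

  step 4 ⇒ step 5: BACBBACBBBABACBBBABACBBBA ⇒ BA·CB·B·BA·BA·CB·B·BA·BA·BA·CB·BA·CB·B·BA·BA·BA·CB·BA·CB·B·BA·BA·BA·CB
    A ↦ CB
    B ↦ BA
    C ↦ B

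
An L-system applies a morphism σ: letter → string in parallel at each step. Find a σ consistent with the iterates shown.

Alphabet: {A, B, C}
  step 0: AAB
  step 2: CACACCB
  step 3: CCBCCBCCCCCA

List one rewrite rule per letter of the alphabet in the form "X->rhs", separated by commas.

A->B, B->CA, C->CC

  step 2 ⇒ step 3: CACACCB ⇒ CC·B·CC·B·CC·CC·CA
    A ↦ B
    B ↦ CA
    C ↦ CC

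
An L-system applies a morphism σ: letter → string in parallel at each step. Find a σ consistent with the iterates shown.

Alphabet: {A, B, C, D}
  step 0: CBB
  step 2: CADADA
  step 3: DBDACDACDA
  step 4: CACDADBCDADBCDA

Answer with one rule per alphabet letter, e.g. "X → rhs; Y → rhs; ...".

A->DA, B->A, C->DB, D->C

  step 3 ⇒ step 4: DBDACDACDA ⇒ C·A·C·DA·DB·C·DA·DB·C·DA
    A ↦ DA
    B ↦ A
    C ↦ DB
    D ↦ C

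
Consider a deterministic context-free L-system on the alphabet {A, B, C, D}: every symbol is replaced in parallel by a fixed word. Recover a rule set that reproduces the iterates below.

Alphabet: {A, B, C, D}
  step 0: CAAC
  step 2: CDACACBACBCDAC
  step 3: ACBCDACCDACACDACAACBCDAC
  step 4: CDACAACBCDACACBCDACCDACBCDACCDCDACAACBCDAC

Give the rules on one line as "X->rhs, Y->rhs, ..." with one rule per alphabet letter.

  step 3 ⇒ step 4: ACBCDACCDACACDACAACBCDAC ⇒ CD·AC·A·AC·B·CD·AC·AC·B·CD·AC·CD·AC·B·CD·AC·CD·CD·AC·A·AC·B·CD·AC
    A ↦ CD
    B ↦ A
    C ↦ AC
    D ↦ B

A->CD, B->A, C->AC, D->B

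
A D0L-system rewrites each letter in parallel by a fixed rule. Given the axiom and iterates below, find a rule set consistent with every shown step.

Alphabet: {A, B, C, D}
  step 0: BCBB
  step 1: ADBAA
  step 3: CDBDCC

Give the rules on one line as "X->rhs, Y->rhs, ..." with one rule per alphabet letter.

A->D, B->A, C->DB, D->C

  step 0 ⇒ step 1: BCBB ⇒ A·DB·A·A
    B ↦ A
    C ↦ DB
    A ↦ D  (constrained at step 1)
    D ↦ C  (constrained at step 1)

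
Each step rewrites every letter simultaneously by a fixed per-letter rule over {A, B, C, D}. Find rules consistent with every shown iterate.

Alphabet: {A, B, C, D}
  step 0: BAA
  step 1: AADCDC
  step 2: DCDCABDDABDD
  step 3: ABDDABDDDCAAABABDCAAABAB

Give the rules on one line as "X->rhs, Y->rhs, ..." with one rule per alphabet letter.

A->DC, B->AA, C->DD, D->AB

  step 2 ⇒ step 3: DCDCABDDABDD ⇒ AB·DD·AB·DD·DC·AA·AB·AB·DC·AA·AB·AB
    A ↦ DC
    B ↦ AA
    C ↦ DD
    D ↦ AB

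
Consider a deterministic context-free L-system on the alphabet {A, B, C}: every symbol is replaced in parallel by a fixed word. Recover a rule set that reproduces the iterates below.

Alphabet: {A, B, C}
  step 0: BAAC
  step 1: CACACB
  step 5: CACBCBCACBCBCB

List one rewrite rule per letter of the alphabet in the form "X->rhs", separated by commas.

A->AC, B->C, C->B

  step 0 ⇒ step 1: BAAC ⇒ C·AC·AC·B
    A ↦ AC
    B ↦ C
    C ↦ B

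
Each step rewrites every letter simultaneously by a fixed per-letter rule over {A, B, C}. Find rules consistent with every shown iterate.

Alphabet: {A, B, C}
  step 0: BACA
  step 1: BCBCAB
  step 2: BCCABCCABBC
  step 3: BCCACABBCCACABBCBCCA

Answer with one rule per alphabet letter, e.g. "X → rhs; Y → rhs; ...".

  step 2 ⇒ step 3: BCCABCCABBC ⇒ BC·CA·CA·B·BC·CA·CA·B·BC·BC·CA
    A ↦ B
    B ↦ BC
    C ↦ CA

A->B, B->BC, C->CA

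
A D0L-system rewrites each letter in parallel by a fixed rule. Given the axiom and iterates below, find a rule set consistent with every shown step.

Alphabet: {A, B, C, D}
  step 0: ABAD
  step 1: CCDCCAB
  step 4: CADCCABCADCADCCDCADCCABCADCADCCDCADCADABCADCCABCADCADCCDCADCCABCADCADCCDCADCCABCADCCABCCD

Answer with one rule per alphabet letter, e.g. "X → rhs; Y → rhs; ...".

A->CC, B->D, C->CAD, D->AB

  step 0 ⇒ step 1: ABAD ⇒ CC·D·CC·AB
    A ↦ CC
    B ↦ D
    D ↦ AB
    C ↦ CAD  (constrained at step 1)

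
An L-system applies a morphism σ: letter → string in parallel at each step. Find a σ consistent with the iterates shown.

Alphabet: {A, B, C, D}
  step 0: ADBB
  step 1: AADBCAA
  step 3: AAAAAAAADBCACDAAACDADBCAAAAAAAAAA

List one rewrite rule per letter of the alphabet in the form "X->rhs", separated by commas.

A->AA, B->A, C->CDA, D->DBC

  step 0 ⇒ step 1: ADBB ⇒ AA·DBC·A·A
    A ↦ AA
    B ↦ A
    D ↦ DBC
    C ↦ CDA  (constrained at step 1)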